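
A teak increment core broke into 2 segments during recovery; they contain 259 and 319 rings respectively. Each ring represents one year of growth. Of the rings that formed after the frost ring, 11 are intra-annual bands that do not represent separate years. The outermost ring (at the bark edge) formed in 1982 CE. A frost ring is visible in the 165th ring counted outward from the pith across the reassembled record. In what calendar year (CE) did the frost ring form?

Total rings = 259 + 319 = 578.
Between ring 165 and the bark edge there are 578 − 165 = 413 rings.
Excluding 11 false rings: 413 − 11 = 402.
The ring at the bark edge is 1982 CE, so the frost ring dates to 1982 − 402 = 1580 CE.

1580 CE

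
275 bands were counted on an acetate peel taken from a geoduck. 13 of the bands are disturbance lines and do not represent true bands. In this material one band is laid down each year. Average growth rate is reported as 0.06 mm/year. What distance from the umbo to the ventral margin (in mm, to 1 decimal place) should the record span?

15.7 mm

Correcting the raw count gives 275 − 13 = 262 true bands.
Predicted length = 0.06 mm/year × 262 years = 15.7 mm.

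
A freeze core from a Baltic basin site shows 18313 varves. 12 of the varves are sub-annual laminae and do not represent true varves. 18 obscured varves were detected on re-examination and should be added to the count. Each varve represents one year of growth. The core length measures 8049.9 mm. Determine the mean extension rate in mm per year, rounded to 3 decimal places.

0.439 mm per year

True varve count = 18313 − 12 + 18 = 18319.
Extension rate ≈ 8049.9 / 18319 = 0.439 mm per year.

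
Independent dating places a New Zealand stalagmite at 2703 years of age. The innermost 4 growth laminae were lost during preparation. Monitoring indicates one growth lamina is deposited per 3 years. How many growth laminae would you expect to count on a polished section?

Expected growth laminae: 2703 / 3 = 901.
Less the 4 uncaptured growth laminae: 901 − 4 = 897.

897 growth laminae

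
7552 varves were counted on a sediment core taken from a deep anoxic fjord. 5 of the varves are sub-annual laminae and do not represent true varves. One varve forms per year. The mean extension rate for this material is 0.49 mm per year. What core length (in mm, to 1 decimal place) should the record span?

Adjusted count: 7552 − 5 = 7547 varves.
7547 years at 0.49 mm/year gives 0.49 × 7547 = 3698.0 mm.

3698.0 mm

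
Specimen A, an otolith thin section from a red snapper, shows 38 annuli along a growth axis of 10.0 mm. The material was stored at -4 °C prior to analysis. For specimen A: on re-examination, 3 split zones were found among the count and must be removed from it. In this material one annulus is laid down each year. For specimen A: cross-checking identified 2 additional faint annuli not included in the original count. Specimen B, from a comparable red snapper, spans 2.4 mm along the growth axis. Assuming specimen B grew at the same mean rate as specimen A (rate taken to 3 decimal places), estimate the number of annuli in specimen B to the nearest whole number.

9 annuli

Specimen A: after corrections the count is 38 − 3 + 2 = 37 annuli.
A: 10.0 mm over 37 years gives 10.0 / 37 ≈ 0.270 mm/year.
For B, 2.4 / 0.270 = 8.89 years ≈ 9 annuli.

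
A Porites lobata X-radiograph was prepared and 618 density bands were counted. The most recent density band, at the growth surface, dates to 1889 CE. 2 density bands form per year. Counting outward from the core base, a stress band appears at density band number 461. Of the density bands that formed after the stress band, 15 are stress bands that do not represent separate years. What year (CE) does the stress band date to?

1818 CE

Between density band 461 and the growth surface there are 618 − 461 = 157 density bands.
157 − 15 false = 142 true density bands after the stress band.
With 2 density bands per year, 142 / 2 = 71 years.
Counting back 71 years from 1889 CE places the stress band in 1889 − 71 = 1818 CE.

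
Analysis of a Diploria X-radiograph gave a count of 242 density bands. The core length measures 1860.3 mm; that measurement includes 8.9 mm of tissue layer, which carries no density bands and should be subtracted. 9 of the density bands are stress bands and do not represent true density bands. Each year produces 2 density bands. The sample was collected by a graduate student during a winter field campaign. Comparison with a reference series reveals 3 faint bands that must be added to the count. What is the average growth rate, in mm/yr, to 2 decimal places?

15.69 mm/yr

Correcting the raw count gives 242 − 9 + 3 = 236 true density bands.
Dividing by 2 density bands per year: 236 / 2 = 118 years.
The growth record spans 1860.3 − 8.9 = 1851.4 mm.
Extension rate ≈ 1851.4 / 118 = 15.69 mm/yr.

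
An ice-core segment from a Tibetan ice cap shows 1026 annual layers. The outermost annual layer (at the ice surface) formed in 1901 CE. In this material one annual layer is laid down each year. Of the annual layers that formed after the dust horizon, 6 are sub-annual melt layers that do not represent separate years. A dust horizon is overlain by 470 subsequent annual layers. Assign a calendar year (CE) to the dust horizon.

1437 CE

470 annual layers post-date the dust horizon.
470 − 6 false = 464 true annual layers after the dust horizon.
Counting back 464 years from 1901 CE places the dust horizon in 1901 − 464 = 1437 CE.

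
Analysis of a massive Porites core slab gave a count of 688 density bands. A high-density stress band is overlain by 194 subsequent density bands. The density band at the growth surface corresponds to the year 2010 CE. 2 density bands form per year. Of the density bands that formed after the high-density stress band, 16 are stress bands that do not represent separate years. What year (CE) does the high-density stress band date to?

194 density bands post-date the high-density stress band.
Excluding 16 false density bands: 194 − 16 = 178.
Dividing by 2 density bands per year: 178 / 2 = 89 years.
2010 − 89 = 1921 CE.

1921 CE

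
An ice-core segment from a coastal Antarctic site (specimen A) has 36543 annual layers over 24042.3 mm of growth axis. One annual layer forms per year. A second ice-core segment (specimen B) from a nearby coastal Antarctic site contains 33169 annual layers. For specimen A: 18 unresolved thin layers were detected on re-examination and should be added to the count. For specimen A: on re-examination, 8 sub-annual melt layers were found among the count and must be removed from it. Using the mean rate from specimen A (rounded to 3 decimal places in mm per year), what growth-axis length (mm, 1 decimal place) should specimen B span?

21825.2 mm

Specimen A: true annual layer count = 36543 − 8 + 18 = 36553.
A: Extension rate ≈ 24042.3 / 36553 = 0.658 mm per year.
Length of B = 0.658 × 33169 = 21825.2 mm.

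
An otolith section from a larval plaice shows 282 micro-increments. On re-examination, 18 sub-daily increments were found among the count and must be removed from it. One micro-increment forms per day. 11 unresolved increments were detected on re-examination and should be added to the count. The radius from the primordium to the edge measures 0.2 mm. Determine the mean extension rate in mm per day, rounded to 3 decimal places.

Adjusted count: 282 − 18 + 11 = 275 micro-increments.
Extension rate ≈ 0.2 / 275 = 0.001 mm per day.

0.001 mm per day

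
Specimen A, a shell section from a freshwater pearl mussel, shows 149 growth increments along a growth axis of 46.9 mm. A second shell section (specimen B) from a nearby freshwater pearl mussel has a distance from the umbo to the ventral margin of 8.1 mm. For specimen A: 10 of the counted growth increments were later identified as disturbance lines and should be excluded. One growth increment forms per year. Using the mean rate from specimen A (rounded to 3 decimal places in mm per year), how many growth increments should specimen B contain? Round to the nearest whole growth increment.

24 growth increments

Specimen A: correcting the raw count gives 149 − 10 = 139 true growth increments.
A: Extension rate ≈ 46.9 / 139 = 0.337 mm per year.
For B, 8.1 / 0.337 = 24.04 years ≈ 24 growth increments.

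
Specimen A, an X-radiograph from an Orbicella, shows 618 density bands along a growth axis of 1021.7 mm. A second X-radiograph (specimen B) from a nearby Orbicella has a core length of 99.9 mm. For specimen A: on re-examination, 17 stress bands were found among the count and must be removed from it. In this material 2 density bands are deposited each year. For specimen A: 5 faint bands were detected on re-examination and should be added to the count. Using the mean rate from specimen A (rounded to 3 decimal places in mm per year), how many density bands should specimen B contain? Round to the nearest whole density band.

Specimen A: correcting the raw count gives 618 − 17 + 5 = 606 true density bands.
Specimen A: with 2 density bands per year, 606 / 2 = 303 years.
A: Mean rate = 1021.7 mm / 303 years ≈ 3.372 mm/yr.
Specimen B: 99.9 mm / 3.372 mm per year = 29.63 years; at 2 density bands per year that is 29.63 × 2 ≈ 59 density bands.

59 density bands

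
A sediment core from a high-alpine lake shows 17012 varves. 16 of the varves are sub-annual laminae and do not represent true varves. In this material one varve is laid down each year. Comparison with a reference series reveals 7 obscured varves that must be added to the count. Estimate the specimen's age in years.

17003 years

True varve count = 17012 − 16 + 7 = 17003.
At one varve per year, that is 17003 years.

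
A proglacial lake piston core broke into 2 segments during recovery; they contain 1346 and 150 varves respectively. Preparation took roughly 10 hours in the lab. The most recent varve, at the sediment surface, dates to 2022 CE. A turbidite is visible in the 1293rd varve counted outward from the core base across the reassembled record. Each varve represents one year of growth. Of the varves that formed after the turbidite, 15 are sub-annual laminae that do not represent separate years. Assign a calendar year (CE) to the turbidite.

1834 CE

Total varves = 1346 + 150 = 1496.
Between varve 1293 and the sediment surface there are 1496 − 1293 = 203 varves.
Excluding 15 false varves: 203 − 15 = 188.
2022 − 188 = 1834 CE.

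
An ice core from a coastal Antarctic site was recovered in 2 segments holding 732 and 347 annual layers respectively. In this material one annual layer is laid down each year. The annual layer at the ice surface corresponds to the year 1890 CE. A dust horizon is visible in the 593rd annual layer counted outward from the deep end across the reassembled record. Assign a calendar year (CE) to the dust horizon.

Total annual layers = 732 + 347 = 1079.
The dust horizon sits at annual layer 593 from the deep end, so 1079 − 593 = 486 annual layers formed after it.
Counting back 486 years from 1890 CE places the dust horizon in 1890 − 486 = 1404 CE.

1404 CE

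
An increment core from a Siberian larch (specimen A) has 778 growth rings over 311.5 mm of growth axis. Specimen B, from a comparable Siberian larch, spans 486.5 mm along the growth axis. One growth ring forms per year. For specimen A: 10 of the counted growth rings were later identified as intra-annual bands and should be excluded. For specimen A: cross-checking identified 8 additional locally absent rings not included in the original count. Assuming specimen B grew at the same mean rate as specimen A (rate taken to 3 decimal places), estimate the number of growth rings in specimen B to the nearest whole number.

Specimen A: true growth ring count = 778 − 10 + 8 = 776.
A: 311.5 mm over 776 years gives 311.5 / 776 ≈ 0.401 mm/year.
Specimen B: 486.5 mm / 0.401 mm per year = 1213.22 years ≈ 1213 growth rings.

1213 growth rings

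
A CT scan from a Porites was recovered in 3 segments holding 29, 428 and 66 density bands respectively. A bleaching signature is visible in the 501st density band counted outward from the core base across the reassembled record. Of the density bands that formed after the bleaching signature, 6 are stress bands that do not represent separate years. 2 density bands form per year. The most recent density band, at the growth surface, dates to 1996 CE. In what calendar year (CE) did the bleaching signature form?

1988 CE

Total density bands = 29 + 428 + 66 = 523.
523 − 501 = 22 density bands lie beyond the bleaching signature toward the growth surface.
Excluding 6 false density bands: 22 − 6 = 16.
Dividing by 2 density bands per year: 16 / 2 = 8 years.
1996 − 8 = 1988 CE.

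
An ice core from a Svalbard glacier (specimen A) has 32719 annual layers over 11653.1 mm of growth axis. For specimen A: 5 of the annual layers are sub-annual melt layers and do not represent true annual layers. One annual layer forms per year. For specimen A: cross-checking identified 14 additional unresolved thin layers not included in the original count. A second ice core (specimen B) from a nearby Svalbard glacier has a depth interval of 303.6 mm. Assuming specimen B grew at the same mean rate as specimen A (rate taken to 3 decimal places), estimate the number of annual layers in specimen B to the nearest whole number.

Specimen A: true annual layer count = 32719 − 5 + 14 = 32728.
A: Mean rate = 11653.1 mm / 32728 years ≈ 0.356 mm per year.
For B, 303.6 / 0.356 = 852.81 years ≈ 853 annual layers.

853 annual layers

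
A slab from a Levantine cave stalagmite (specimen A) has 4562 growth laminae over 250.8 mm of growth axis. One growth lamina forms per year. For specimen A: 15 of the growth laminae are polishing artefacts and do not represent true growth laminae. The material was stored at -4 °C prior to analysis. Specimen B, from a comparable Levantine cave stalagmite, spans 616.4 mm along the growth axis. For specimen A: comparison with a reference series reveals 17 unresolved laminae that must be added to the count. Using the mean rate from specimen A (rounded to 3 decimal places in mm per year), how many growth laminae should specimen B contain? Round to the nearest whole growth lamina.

Specimen A: correcting the raw count gives 4562 − 15 + 17 = 4564 true growth laminae.
A: Extension rate ≈ 250.8 / 4564 = 0.055 mm/year.
B spans 616.4 / 0.055 = 11207.27 years ≈ 11207 growth laminae.

11207 growth laminae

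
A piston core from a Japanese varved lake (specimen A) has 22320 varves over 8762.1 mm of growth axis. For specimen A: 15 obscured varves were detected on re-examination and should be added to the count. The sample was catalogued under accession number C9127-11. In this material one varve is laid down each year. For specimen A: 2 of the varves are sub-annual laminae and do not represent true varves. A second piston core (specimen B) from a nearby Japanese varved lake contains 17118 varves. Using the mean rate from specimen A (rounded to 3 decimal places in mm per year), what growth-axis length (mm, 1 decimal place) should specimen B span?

6710.3 mm

Specimen A: adjusted count: 22320 − 2 + 15 = 22333 varves.
A: Mean rate = 8762.1 mm / 22333 years ≈ 0.392 mm per year.
Length of B = 0.392 × 17118 = 6710.3 mm.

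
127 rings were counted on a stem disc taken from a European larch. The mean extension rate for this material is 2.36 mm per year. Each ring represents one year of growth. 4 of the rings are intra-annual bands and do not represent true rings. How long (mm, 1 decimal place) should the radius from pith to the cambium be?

Correcting the raw count gives 127 − 4 = 123 true rings.
123 years at 2.36 mm/year gives 2.36 × 123 = 290.3 mm.

290.3 mm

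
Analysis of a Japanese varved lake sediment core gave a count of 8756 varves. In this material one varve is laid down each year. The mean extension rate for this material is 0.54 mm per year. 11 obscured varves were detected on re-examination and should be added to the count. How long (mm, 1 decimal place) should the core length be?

4734.2 mm

After corrections the count is 8756 + 11 = 8767 varves.
Predicted length = 0.54 mm/year × 8767 years = 4734.2 mm.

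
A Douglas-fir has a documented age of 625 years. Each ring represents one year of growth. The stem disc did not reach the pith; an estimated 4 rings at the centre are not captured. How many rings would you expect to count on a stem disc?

621 rings

At one ring per year, 625 years correspond to 625 rings.
Subtracting the 4 rings not captured gives 625 − 4 = 621 rings in the record.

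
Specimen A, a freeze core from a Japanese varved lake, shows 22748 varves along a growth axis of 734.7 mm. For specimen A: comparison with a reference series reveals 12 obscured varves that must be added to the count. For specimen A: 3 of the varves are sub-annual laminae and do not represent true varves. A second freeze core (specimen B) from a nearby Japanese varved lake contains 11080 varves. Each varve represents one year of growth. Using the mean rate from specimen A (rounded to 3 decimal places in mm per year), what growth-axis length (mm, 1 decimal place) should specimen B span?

Specimen A: after corrections the count is 22748 − 3 + 12 = 22757 varves.
A: 734.7 mm over 22757 years gives 734.7 / 22757 ≈ 0.032 mm/yr.
Length of B = 0.032 × 11080 = 354.6 mm.

354.6 mm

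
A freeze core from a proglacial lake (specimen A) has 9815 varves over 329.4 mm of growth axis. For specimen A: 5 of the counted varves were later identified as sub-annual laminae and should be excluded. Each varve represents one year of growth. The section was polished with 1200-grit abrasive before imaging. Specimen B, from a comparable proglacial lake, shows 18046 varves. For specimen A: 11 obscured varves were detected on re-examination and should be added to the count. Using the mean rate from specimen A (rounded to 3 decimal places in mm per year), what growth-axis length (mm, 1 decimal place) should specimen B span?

613.6 mm

Specimen A: correcting the raw count gives 9815 − 5 + 11 = 9821 true varves.
A: Mean rate = 329.4 mm / 9821 years ≈ 0.034 mm per year.
B's length ≈ 0.034 × 18046 = 613.6 mm.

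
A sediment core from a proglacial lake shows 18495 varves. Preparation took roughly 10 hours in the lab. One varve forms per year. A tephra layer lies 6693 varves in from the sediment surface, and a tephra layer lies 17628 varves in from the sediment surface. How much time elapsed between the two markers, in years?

Separation: 17628 − 6693 = 10935 varves.
That is 10935 years at one varve per year.

10935 years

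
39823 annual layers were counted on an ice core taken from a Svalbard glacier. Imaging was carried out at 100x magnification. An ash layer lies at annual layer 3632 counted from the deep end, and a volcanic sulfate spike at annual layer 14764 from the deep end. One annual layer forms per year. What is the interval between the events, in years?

11132 yr

Separation: 14764 − 3632 = 11132 annual layers.
That is 11132 years at one annual layer per year.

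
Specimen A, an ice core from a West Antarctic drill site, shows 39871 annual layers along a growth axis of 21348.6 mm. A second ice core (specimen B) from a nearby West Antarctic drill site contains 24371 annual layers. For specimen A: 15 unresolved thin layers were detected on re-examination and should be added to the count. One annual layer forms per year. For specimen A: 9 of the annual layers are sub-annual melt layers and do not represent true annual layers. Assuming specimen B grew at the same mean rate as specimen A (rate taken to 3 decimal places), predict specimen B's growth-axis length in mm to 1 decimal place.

Specimen A: correcting the raw count gives 39871 − 9 + 15 = 39877 true annual layers.
A: 21348.6 mm over 39877 years gives 21348.6 / 39877 ≈ 0.535 mm/year.
For B, 0.535 mm/year × 24371 years = 13038.5 mm.

13038.5 mm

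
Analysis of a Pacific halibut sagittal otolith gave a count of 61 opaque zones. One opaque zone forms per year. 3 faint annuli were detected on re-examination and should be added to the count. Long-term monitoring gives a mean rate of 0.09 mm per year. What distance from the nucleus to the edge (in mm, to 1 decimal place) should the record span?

After corrections the count is 61 + 3 = 64 opaque zones.
Length ≈ 0.09 × 64 = 5.8 mm.

5.8 mm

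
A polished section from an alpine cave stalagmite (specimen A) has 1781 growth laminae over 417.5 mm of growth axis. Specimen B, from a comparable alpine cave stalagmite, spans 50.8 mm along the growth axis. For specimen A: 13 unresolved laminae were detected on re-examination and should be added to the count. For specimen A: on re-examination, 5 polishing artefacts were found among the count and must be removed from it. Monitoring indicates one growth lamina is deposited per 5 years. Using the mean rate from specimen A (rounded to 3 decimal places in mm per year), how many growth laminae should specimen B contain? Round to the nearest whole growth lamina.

Specimen A: adjusted count: 1781 − 5 + 13 = 1789 growth laminae.
Specimen A: 1789 growth laminae at 5 years each span 1789 × 5 = 8945 years.
A: Extension rate ≈ 417.5 / 8945 = 0.047 mm/year.
B spans 50.8 / 0.047 = 1080.85 years; at 5 years per growth lamina that is 1080.85 / 5 ≈ 216 growth laminae.

216 growth laminae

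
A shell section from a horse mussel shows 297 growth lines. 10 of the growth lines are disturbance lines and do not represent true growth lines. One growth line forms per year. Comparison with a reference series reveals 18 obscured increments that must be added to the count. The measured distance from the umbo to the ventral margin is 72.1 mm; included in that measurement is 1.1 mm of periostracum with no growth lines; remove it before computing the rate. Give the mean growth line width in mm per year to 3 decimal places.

0.233 mm per year

Correcting the raw count gives 297 − 10 + 18 = 305 true growth lines.
Removing the 1.1 mm offcut leaves 72.1 − 1.1 = 71.0 mm.
Mean rate = 71.0 mm / 305 years ≈ 0.233 mm per year.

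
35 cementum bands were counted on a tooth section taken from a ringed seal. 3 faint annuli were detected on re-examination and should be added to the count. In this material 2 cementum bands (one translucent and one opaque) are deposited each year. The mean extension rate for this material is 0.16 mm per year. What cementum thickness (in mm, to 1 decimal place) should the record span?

3.0 mm

True cementum band count = 35 + 3 = 38.
38 cementum bands at 2 per year is 38 / 2 = 19 years.
Length ≈ 0.16 × 19 = 3.0 mm.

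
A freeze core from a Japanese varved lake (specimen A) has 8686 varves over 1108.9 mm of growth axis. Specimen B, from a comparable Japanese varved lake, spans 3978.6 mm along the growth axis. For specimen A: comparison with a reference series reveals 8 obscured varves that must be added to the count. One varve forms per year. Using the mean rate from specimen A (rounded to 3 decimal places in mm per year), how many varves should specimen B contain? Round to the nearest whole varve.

Specimen A: correcting the raw count gives 8686 + 8 = 8694 true varves.
A: Mean rate = 1108.9 mm / 8694 years ≈ 0.128 mm per year.
For B, 3978.6 / 0.128 = 31082.81 years ≈ 31083 varves.

31083 varves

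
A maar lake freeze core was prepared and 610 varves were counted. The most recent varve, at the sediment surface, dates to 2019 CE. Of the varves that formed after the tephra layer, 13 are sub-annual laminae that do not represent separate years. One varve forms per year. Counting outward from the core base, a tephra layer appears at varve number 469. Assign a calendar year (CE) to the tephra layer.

Between varve 469 and the sediment surface there are 610 − 469 = 141 varves.
141 − 13 false = 128 true varves after the tephra layer.
2019 − 128 = 1891 CE.

1891 CE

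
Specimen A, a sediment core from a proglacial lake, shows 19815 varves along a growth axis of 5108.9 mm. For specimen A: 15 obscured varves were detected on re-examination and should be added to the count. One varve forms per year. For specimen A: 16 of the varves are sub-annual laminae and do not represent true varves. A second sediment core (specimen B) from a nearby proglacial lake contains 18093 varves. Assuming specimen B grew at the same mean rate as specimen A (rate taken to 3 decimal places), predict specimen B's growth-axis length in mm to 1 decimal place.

Specimen A: after corrections the count is 19815 − 16 + 15 = 19814 varves.
A: Extension rate ≈ 5108.9 / 19814 = 0.258 mm/yr.
B's length ≈ 0.258 × 18093 = 4668.0 mm.

4668.0 mm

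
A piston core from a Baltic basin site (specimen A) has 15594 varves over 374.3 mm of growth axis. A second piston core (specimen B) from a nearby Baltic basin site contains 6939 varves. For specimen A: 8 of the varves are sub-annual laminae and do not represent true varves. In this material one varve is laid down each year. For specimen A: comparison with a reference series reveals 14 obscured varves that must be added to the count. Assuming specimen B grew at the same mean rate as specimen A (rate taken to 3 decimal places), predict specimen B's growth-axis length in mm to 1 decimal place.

Specimen A: adjusted count: 15594 − 8 + 14 = 15600 varves.
A: Mean rate = 374.3 mm / 15600 years ≈ 0.024 mm/year.
B's length ≈ 0.024 × 6939 = 166.5 mm.

166.5 mm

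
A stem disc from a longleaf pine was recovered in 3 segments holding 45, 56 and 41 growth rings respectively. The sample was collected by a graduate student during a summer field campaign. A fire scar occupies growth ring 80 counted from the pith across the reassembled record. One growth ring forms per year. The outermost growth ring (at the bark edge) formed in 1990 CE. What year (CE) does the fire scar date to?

1928 CE

Total growth rings = 45 + 56 + 41 = 142.
The fire scar sits at growth ring 80 from the pith, so 142 − 80 = 62 growth rings formed after it.
1990 − 62 = 1928 CE.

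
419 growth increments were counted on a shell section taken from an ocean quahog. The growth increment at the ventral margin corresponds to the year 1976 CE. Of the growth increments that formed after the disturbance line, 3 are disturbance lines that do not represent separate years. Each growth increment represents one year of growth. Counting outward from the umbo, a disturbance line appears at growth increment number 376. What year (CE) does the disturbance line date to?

1936 CE

419 − 376 = 43 growth increments lie beyond the disturbance line toward the ventral margin.
Removing the 3 false growth increments leaves 43 − 3 = 40 true growth increments beyond the disturbance line.
1976 − 40 = 1936 CE.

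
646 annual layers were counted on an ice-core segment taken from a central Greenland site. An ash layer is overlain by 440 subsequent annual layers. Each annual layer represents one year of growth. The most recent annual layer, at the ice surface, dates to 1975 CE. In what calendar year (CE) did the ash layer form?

1535 CE

440 annual layers post-date the ash layer.
The annual layer at the ice surface is 1975 CE, so the ash layer dates to 1975 − 440 = 1535 CE.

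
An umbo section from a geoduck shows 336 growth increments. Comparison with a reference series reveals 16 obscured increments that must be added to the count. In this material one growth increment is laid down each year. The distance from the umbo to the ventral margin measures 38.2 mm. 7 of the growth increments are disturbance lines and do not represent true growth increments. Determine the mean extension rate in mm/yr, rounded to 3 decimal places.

0.111 mm/yr

After corrections the count is 336 − 7 + 16 = 345 growth increments.
Extension rate ≈ 38.2 / 345 = 0.111 mm/yr.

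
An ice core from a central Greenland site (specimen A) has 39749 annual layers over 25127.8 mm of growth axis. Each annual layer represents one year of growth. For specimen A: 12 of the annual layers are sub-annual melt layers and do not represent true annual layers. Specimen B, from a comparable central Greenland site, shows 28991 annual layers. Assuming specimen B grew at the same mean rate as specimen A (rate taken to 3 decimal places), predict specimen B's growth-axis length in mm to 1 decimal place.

18322.3 mm

Specimen A: adjusted count: 39749 − 12 = 39737 annual layers.
A: Mean rate = 25127.8 mm / 39737 years ≈ 0.632 mm/yr.
B's length ≈ 0.632 × 28991 = 18322.3 mm.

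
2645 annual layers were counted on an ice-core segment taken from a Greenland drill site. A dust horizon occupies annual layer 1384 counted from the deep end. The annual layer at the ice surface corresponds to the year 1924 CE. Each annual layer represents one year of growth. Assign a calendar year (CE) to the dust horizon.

Between annual layer 1384 and the ice surface there are 2645 − 1384 = 1261 annual layers.
1924 − 1261 = 663 CE.

663 CE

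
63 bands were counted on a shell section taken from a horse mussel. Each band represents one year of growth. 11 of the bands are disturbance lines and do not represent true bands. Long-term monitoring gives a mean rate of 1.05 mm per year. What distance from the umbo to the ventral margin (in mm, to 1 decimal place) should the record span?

54.6 mm

After corrections the count is 63 − 11 = 52 bands.
52 years at 1.05 mm/year gives 1.05 × 52 = 54.6 mm.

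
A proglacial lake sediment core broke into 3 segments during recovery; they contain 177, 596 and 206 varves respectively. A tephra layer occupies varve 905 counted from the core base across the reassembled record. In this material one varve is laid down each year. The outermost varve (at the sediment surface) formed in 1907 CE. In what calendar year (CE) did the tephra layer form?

Total varves = 177 + 596 + 206 = 979.
Between varve 905 and the sediment surface there are 979 − 905 = 74 varves.
The varve at the sediment surface is 1907 CE, so the tephra layer dates to 1907 − 74 = 1833 CE.

1833 CE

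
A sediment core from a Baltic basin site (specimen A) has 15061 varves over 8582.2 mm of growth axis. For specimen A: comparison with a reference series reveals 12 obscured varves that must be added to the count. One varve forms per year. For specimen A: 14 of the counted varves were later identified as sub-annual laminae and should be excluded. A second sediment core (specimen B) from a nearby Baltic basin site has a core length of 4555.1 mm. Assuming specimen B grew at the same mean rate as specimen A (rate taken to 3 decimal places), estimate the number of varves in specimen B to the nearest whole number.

7991 varves

Specimen A: true varve count = 15061 − 14 + 12 = 15059.
A: Extension rate ≈ 8582.2 / 15059 = 0.570 mm per year.
For B, 4555.1 / 0.570 = 7991.40 years ≈ 7991 varves.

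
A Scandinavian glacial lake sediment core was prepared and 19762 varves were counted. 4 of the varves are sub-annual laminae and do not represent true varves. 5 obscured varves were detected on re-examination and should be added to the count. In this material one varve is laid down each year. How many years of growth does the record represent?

Adjusted count: 19762 − 4 + 5 = 19763 varves.
One varve per year makes the duration 19763 years.

19763 years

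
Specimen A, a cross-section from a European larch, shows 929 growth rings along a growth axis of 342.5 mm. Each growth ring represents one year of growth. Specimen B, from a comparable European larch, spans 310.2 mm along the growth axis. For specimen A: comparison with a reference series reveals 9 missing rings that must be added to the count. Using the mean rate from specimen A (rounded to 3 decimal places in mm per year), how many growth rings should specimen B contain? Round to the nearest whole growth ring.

850 growth rings

Specimen A: true growth ring count = 929 + 9 = 938.
A: 342.5 mm over 938 years gives 342.5 / 938 ≈ 0.365 mm/yr.
For B, 310.2 / 0.365 = 849.86 years ≈ 850 growth rings.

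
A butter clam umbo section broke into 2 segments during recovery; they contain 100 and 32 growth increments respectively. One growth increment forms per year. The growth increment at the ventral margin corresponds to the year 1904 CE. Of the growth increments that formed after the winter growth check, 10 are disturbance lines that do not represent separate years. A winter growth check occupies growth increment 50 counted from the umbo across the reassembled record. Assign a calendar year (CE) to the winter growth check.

1832 CE

Total growth increments = 100 + 32 = 132.
132 − 50 = 82 growth increments lie beyond the winter growth check toward the ventral margin.
Removing the 10 false growth increments leaves 82 − 10 = 72 true growth increments beyond the winter growth check.
Counting back 72 years from 1904 CE places the winter growth check in 1904 − 72 = 1832 CE.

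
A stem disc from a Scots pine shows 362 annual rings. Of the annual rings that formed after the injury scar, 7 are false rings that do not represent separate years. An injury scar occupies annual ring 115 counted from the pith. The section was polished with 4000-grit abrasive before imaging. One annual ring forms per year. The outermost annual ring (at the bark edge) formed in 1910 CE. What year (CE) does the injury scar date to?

The injury scar sits at annual ring 115 from the pith, so 362 − 115 = 247 annual rings formed after it.
Excluding 7 false annual rings: 247 − 7 = 240.
Counting back 240 years from 1910 CE places the injury scar in 1910 − 240 = 1670 CE.

1670 CE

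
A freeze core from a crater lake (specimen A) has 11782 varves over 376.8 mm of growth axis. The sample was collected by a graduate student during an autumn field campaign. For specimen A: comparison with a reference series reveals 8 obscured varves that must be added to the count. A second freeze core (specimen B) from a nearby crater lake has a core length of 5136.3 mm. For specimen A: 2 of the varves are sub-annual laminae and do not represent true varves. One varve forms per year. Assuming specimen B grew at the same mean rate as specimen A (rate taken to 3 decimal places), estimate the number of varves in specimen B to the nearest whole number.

160509 varves

Specimen A: after corrections the count is 11782 − 2 + 8 = 11788 varves.
A: 376.8 mm over 11788 years gives 376.8 / 11788 ≈ 0.032 mm/yr.
For B, 5136.3 / 0.032 = 160509.38 years ≈ 160509 varves.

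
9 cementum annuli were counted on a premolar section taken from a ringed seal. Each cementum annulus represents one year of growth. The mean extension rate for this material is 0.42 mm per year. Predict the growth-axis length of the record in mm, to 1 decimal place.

3.8 mm

9 years of growth are recorded.
Length ≈ 0.42 × 9 = 3.8 mm.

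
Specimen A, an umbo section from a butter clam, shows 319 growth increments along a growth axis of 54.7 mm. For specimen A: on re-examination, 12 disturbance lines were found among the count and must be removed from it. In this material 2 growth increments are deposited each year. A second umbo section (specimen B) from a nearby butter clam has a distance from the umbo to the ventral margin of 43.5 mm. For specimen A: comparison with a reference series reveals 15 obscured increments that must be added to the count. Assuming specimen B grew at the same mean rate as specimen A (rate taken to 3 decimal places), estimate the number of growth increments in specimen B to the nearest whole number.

256 growth increments

Specimen A: correcting the raw count gives 319 − 12 + 15 = 322 true growth increments.
Specimen A: with 2 growth increments per year, 322 / 2 = 161 years.
A: 54.7 mm over 161 years gives 54.7 / 161 ≈ 0.340 mm/yr.
For B, 43.5 / 0.340 = 127.94 years; at 2 growth increments per year that is 127.94 × 2 ≈ 256 growth increments.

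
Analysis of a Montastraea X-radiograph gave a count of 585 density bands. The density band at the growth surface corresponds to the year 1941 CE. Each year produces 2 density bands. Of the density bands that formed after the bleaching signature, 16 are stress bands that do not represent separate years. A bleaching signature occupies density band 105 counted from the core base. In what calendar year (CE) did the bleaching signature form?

Between density band 105 and the growth surface there are 585 − 105 = 480 density bands.
Removing the 16 false density bands leaves 480 − 16 = 464 true density bands beyond the bleaching signature.
464 density bands at 2 per year is 464 / 2 = 232 years.
1941 − 232 = 1709 CE.

1709 CE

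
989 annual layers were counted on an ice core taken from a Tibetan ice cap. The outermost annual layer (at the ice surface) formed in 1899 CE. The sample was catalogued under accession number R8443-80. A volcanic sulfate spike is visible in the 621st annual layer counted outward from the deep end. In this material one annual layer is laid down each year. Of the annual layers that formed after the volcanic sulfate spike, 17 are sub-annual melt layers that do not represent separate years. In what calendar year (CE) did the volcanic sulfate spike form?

The volcanic sulfate spike sits at annual layer 621 from the deep end, so 989 − 621 = 368 annual layers formed after it.
Excluding 17 false annual layers: 368 − 17 = 351.
Counting back 351 years from 1899 CE places the volcanic sulfate spike in 1899 − 351 = 1548 CE.

1548 CE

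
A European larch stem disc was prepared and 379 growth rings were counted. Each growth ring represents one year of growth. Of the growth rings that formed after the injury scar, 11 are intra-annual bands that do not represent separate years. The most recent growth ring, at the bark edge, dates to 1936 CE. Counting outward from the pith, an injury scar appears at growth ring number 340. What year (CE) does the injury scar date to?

1908 CE

379 − 340 = 39 growth rings lie beyond the injury scar toward the bark edge.
Excluding 11 false growth rings: 39 − 11 = 28.
Counting back 28 years from 1936 CE places the injury scar in 1936 − 28 = 1908 CE.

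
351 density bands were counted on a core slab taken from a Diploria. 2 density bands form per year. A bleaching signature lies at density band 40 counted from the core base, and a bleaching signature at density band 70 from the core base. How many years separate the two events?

15 years

Separation: 70 − 40 = 30 density bands.
30 density bands at 2 per year is 30 / 2 = 15 years.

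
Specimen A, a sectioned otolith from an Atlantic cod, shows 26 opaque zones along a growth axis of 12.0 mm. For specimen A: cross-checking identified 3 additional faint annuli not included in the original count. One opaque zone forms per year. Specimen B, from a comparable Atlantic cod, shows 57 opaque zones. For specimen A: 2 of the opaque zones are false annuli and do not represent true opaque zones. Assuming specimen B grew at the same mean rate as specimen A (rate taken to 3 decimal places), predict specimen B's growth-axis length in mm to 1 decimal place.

25.3 mm

Specimen A: correcting the raw count gives 26 − 2 + 3 = 27 true opaque zones.
A: 12.0 mm over 27 years gives 12.0 / 27 ≈ 0.444 mm/yr.
B's length ≈ 0.444 × 57 = 25.3 mm.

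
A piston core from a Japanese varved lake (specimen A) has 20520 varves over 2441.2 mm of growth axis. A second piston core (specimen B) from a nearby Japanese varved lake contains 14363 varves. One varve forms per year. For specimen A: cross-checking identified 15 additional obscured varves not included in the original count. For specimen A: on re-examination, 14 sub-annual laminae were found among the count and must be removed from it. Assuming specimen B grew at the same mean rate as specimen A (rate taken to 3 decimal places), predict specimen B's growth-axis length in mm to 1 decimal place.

1709.2 mm

Specimen A: adjusted count: 20520 − 14 + 15 = 20521 varves.
A: Mean rate = 2441.2 mm / 20521 years ≈ 0.119 mm/yr.
Length of B = 0.119 × 14363 = 1709.2 mm.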